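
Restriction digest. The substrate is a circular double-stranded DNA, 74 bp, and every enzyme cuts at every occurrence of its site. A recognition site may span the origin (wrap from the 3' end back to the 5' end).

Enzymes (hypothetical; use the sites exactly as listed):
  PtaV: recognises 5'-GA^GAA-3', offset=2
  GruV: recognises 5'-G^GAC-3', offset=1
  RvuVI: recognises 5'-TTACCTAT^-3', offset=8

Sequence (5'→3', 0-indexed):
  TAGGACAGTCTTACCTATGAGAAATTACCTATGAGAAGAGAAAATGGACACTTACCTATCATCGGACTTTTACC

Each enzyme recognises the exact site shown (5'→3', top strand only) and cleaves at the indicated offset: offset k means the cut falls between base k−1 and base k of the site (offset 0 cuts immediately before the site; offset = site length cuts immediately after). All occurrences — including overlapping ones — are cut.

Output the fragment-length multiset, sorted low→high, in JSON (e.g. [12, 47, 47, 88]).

[2,2,5,5,7,12,13,13,15]

Site scan:
  PtaV (GAGAA, off=2): starts [18, 32, 37] → cuts [20, 34, 39]
  GruV (GGAC, off=1): starts [2, 45, 63] → cuts [3, 46, 64]
  RvuVI (TTACCTAT, off=8): starts [10, 24, 51] → cuts [18, 32, 59]

All cut coordinates (distinct, sorted): [3, 18, 20, 32, 34, 39, 46, 59, 64]

Fragments:
  3→18: 15 bp
  18→20: 2 bp
  20→32: 12 bp
  32→34: 2 bp
  34→39: 5 bp
  39→46: 7 bp
  46→59: 13 bp
  59→64: 5 bp
  64→3 (wrap): 74-64+3 = 13 bp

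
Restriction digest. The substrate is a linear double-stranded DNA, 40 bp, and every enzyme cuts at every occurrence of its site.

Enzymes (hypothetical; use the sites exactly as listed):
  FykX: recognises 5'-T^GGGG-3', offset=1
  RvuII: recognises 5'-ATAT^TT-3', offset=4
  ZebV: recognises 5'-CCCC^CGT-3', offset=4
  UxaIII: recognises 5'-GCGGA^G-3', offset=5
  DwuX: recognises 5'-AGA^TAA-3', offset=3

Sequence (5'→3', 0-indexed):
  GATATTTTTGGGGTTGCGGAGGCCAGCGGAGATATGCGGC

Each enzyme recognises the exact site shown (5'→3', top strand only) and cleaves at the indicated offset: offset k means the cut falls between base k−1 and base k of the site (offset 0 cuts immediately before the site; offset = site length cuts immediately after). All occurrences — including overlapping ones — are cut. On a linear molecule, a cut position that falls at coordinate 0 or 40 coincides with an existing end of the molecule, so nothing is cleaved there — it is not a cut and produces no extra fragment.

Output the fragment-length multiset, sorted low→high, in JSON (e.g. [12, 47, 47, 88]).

[4,5,10,10,11]

Site scan:
  FykX (TGGGG, off=1): starts [8] → cuts [9]
  RvuII (ATATTT, off=4): starts [1] → cuts [5]
  ZebV (CCCCCGT, off=4): no sites
  UxaIII (GCGGAG, off=5): starts [15, 25] → cuts [20, 30]
  DwuX (AGATAA, off=3): no sites

All cut coordinates (distinct, sorted): [5, 9, 20, 30]

Fragments:
  [0,5): 5 bp
  [5,9): 4 bp
  [9,20): 11 bp
  [20,30): 10 bp
  [30,40): 10 bp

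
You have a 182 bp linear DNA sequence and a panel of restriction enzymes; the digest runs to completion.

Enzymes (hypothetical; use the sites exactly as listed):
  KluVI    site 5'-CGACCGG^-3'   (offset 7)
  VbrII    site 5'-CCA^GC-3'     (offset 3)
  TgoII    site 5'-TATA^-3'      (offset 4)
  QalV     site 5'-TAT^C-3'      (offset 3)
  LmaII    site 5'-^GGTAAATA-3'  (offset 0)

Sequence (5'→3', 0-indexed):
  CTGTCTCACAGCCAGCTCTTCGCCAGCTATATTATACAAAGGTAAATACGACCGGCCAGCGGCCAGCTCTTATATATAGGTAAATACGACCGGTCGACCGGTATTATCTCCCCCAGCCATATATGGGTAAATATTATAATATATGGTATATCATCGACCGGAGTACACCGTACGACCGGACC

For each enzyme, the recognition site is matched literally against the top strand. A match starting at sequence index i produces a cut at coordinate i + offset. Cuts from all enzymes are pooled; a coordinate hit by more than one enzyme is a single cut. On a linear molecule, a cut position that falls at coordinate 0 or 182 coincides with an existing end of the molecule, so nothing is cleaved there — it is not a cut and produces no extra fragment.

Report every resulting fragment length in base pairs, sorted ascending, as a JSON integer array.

Per-enzyme occurrences:
  KluVI CGACCGG/7: at [48, 86, 94, 154, 172] ⇒ [55, 93, 101, 161, 179]
  VbrII CCAGC/3: at [11, 22, 55, 62, 112] ⇒ [14, 25, 58, 65, 115]
  TgoII TATA/4: at [27, 32, 70, 72, 74, 119, 134, 139, 146] ⇒ [31, 36, 74, 76, 78, 123, 138, 143, 150]
  QalV TATC/3: at [104, 148] ⇒ [107, 151]
  LmaII GGTAAATA/0: at [40, 78, 125] ⇒ [40, 78, 125]

Pooled cuts: [14, 25, 31, 36, 40, 55, 58, 65, 74, 76, 78, 93, 101, 107, 115, 123, 125, 138, 143, 150, 151, 161, 179]

Fragment lengths:
  [0,14): 14 bp
  [14,25): 11 bp
  [25,31): 6 bp
  [31,36): 5 bp
  [36,40): 4 bp
  [40,55): 15 bp
  [55,58): 3 bp
  [58,65): 7 bp
  [65,74): 9 bp
  [74,76): 2 bp
  [76,78): 2 bp
  [78,93): 15 bp
  [93,101): 8 bp
  [101,107): 6 bp
  [107,115): 8 bp
  [115,123): 8 bp
  [123,125): 2 bp
  [125,138): 13 bp
  [138,143): 5 bp
  [143,150): 7 bp
  [150,151): 1 bp
  [151,161): 10 bp
  [161,179): 18 bp
  [179,182): 3 bp

[1,2,2,2,3,3,4,5,5,6,6,7,7,8,8,8,9,10,11,13,14,15,15,18]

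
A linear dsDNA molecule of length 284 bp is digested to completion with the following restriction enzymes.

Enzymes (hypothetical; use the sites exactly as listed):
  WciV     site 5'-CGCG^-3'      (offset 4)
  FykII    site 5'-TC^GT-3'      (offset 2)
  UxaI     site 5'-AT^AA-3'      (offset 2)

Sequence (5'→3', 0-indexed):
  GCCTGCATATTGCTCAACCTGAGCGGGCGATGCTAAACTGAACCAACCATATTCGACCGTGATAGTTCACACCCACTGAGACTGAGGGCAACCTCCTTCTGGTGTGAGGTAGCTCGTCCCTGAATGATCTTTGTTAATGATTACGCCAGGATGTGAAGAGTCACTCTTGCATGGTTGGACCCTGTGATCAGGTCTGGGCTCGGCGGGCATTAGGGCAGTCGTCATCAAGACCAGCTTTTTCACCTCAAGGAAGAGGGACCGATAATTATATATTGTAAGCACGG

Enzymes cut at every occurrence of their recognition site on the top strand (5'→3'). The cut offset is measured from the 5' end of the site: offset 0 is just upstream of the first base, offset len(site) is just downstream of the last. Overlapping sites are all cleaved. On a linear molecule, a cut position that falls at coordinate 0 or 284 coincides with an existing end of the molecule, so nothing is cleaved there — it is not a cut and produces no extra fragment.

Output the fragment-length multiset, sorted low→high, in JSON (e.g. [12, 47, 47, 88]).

Site scan:
  WciV (CGCG, off=4): no sites
  FykII TCGT/2: at [113, 218] ⇒ [115, 220]
  UxaI ATAA/2: at [261] ⇒ [263]

All cut coordinates (distinct, sorted): [115, 220, 263]

Fragment lengths:
  [0,115): 115 bp
  [115,220): 105 bp
  [220,263): 43 bp
  [263,284): 21 bp

[21,43,105,115]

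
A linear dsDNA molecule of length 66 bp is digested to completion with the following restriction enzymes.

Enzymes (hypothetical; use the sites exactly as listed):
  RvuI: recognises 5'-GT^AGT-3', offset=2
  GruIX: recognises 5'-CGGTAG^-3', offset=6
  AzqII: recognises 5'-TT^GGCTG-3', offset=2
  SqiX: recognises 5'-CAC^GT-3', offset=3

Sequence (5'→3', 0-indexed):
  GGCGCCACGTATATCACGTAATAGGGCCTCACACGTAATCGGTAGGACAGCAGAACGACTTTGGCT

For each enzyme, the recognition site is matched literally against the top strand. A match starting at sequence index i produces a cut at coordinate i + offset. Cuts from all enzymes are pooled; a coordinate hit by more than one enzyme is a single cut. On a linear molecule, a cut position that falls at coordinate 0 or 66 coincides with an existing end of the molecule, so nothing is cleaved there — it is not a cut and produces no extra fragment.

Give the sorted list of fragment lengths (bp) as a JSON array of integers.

[8,9,11,17,21]

Scan for sites:
  RvuI (GTAGT, off=2): no sites
  GruIX (CGGTAG, off=6): starts [39] → cuts [45]
  AzqII (TTGGCTG, off=2): no sites
  SqiX (CACGT, off=3): starts [5, 14, 31] → cuts [8, 17, 34]

All cut coordinates (distinct, sorted): [8, 17, 34, 45]

Fragments:
  [0,8): 8 bp
  [8,17): 9 bp
  [17,34): 17 bp
  [34,45): 11 bp
  [45,66): 21 bp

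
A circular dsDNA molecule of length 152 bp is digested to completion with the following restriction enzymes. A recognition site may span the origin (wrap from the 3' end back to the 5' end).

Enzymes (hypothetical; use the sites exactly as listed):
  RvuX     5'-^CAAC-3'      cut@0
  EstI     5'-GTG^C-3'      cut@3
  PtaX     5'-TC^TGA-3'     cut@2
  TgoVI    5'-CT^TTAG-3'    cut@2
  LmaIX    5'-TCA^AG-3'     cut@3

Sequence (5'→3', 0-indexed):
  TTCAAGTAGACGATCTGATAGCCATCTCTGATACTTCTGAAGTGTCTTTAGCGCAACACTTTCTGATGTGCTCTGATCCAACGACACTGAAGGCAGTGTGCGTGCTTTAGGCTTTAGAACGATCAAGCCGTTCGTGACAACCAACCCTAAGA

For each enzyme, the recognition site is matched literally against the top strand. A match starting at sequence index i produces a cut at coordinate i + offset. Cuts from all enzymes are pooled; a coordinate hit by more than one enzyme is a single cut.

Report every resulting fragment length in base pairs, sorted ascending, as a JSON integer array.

[2,3,4,4,5,6,7,7,9,10,10,11,12,12,13,15,22]

Scan for sites:
  RvuX CAAC/0: at [53, 78, 137, 141] ⇒ [53, 78, 137, 141]
  EstI GTGC/3: at [67, 97, 101] ⇒ [70, 100, 104]
  PtaX TCTGA/2: at [13, 26, 35, 61, 71] ⇒ [15, 28, 37, 63, 73]
  TgoVI CTTTAG/2: at [45, 104, 111] ⇒ [47, 106, 113]
  LmaIX TCAAG/3: at [1, 122] ⇒ [4, 125]

All cut coordinates (distinct, sorted): [4, 15, 28, 37, 47, 53, 63, 70, 73, 78, 100, 104, 106, 113, 125, 137, 141]

Fragment lengths:
  4→15: 11 bp
  15→28: 13 bp
  28→37: 9 bp
  37→47: 10 bp
  47→53: 6 bp
  53→63: 10 bp
  63→70: 7 bp
  70→73: 3 bp
  73→78: 5 bp
  78→100: 22 bp
  100→104: 4 bp
  104→106: 2 bp
  106→113: 7 bp
  113→125: 12 bp
  125→137: 12 bp
  137→141: 4 bp
  141→4 (wrap): 152-141+4 = 15 bp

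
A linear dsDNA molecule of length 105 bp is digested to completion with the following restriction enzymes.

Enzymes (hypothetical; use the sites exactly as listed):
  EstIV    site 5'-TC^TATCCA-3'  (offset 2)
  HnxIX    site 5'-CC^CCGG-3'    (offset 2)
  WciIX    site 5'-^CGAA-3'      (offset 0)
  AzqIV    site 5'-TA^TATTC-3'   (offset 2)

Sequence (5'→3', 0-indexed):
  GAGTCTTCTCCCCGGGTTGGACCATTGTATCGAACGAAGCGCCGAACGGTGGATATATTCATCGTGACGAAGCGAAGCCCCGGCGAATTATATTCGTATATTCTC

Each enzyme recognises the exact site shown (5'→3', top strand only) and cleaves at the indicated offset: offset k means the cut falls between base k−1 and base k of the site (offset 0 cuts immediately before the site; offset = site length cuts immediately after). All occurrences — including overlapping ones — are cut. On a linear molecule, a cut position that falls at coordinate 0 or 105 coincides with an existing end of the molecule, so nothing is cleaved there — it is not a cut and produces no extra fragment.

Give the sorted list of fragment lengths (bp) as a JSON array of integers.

Per-enzyme occurrences:
  EstIV (TCTATCCA, off=2): no sites
  HnxIX CCCCGG/2: at [9, 77] ⇒ [11, 79]
  WciIX CGAA/0: at [30, 34, 42, 67, 72, 83] ⇒ [30, 34, 42, 67, 72, 83]
  AzqIV TATATTC/2: at [53, 88, 96] ⇒ [55, 90, 98]

All cut coordinates (distinct, sorted): [11, 30, 34, 42, 55, 67, 72, 79, 83, 90, 98]

Fragment lengths:
  [0,11): 11 bp
  [11,30): 19 bp
  [30,34): 4 bp
  [34,42): 8 bp
  [42,55): 13 bp
  [55,67): 12 bp
  [67,72): 5 bp
  [72,79): 7 bp
  [79,83): 4 bp
  [83,90): 7 bp
  [90,98): 8 bp
  [98,105): 7 bp

[4,4,5,7,7,7,8,8,11,12,13,19]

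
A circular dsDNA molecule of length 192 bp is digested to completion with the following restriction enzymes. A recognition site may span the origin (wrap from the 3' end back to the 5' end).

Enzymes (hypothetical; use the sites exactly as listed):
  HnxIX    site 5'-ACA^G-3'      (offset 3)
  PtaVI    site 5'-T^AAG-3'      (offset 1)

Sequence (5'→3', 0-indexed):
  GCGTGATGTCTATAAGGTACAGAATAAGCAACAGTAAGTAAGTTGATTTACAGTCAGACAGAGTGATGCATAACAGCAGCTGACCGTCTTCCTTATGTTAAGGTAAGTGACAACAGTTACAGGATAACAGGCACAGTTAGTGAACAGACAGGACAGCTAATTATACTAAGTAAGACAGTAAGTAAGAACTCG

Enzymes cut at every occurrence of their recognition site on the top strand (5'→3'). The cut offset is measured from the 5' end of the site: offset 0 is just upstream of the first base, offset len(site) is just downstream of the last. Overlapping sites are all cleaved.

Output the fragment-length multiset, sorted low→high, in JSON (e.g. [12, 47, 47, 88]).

[2,2,4,4,4,4,4,5,5,6,6,6,8,8,8,8,11,11,12,13,15,22,24]

Site scan:
  HnxIX ACAG/3: at [18, 30, 49, 57, 72, 112, 118, 126, 132, 143, 147, 152, 174] ⇒ [21, 33, 52, 60, 75, 115, 121, 129, 135, 146, 150, 155, 177]
  PtaVI TAAG/1: at [12, 24, 34, 38, 98, 103, 166, 170, 178, 182] ⇒ [13, 25, 35, 39, 99, 104, 167, 171, 179, 183]

Pooled cuts: [13, 21, 25, 33, 35, 39, 52, 60, 75, 99, 104, 115, 121, 129, 135, 146, 150, 155, 167, 171, 177, 179, 183]

Fragments:
  13→21: 8 bp
  21→25: 4 bp
  25→33: 8 bp
  33→35: 2 bp
  35→39: 4 bp
  39→52: 13 bp
  52→60: 8 bp
  60→75: 15 bp
  75→99: 24 bp
  99→104: 5 bp
  104→115: 11 bp
  115→121: 6 bp
  121→129: 8 bp
  129→135: 6 bp
  135→146: 11 bp
  146→150: 4 bp
  150→155: 5 bp
  155→167: 12 bp
  167→171: 4 bp
  171→177: 6 bp
  177→179: 2 bp
  179→183: 4 bp
  183→13 (wrap): 192-183+13 = 22 bp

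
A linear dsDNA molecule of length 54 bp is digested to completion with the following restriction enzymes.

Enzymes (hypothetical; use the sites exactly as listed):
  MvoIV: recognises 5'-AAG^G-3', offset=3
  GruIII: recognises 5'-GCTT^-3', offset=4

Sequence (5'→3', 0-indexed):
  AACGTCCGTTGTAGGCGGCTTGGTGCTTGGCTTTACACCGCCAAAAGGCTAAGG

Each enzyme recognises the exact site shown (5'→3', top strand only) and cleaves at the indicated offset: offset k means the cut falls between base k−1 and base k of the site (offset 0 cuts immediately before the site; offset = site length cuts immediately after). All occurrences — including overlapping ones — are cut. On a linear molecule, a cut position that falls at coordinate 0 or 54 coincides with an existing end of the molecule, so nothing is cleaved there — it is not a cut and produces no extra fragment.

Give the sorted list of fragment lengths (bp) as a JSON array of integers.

[1,5,6,7,14,21]

Site scan:
  MvoIV (AAGG, off=3): starts [44, 50] → cuts [47, 53]
  GruIII (GCTT, off=4): starts [17, 24, 29] → cuts [21, 28, 33]

All cut coordinates (distinct, sorted): [21, 28, 33, 47, 53]

Fragments:
  [0,21): 21 bp
  [21,28): 7 bp
  [28,33): 5 bp
  [33,47): 14 bp
  [47,53): 6 bp
  [53,54): 1 bp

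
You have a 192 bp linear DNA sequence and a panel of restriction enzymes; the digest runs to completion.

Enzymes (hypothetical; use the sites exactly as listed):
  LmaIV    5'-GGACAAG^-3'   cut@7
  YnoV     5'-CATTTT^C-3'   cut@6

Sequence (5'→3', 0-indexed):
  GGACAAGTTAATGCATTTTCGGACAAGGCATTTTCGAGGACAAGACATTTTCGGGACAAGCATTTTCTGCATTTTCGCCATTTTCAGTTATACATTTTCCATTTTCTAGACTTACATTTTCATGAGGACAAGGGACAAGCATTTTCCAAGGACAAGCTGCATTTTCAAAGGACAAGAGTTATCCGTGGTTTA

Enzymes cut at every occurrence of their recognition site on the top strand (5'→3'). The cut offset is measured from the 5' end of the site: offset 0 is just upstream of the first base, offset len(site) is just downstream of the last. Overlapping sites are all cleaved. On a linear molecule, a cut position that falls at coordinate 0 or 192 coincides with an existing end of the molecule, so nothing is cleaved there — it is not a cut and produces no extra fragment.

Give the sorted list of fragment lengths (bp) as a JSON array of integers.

Per-enzyme occurrences:
  LmaIV GGACAAG/7: at [0, 20, 37, 53, 125, 132, 149, 169] ⇒ [7, 27, 44, 60, 132, 139, 156, 176]
  YnoV CATTTTC/6: at [13, 28, 45, 60, 69, 78, 92, 99, 114, 139, 159] ⇒ [19, 34, 51, 66, 75, 84, 98, 105, 120, 145, 165]

All cut coordinates (distinct, sorted): [7, 19, 27, 34, 44, 51, 60, 66, 75, 84, 98, 105, 120, 132, 139, 145, 156, 165, 176]

Fragment lengths:
  [0,7): 7 bp
  [7,19): 12 bp
  [19,27): 8 bp
  [27,34): 7 bp
  [34,44): 10 bp
  [44,51): 7 bp
  [51,60): 9 bp
  [60,66): 6 bp
  [66,75): 9 bp
  [75,84): 9 bp
  [84,98): 14 bp
  [98,105): 7 bp
  [105,120): 15 bp
  [120,132): 12 bp
  [132,139): 7 bp
  [139,145): 6 bp
  [145,156): 11 bp
  [156,165): 9 bp
  [165,176): 11 bp
  [176,192): 16 bp

[6,6,7,7,7,7,7,8,9,9,9,9,10,11,11,12,12,14,15,16]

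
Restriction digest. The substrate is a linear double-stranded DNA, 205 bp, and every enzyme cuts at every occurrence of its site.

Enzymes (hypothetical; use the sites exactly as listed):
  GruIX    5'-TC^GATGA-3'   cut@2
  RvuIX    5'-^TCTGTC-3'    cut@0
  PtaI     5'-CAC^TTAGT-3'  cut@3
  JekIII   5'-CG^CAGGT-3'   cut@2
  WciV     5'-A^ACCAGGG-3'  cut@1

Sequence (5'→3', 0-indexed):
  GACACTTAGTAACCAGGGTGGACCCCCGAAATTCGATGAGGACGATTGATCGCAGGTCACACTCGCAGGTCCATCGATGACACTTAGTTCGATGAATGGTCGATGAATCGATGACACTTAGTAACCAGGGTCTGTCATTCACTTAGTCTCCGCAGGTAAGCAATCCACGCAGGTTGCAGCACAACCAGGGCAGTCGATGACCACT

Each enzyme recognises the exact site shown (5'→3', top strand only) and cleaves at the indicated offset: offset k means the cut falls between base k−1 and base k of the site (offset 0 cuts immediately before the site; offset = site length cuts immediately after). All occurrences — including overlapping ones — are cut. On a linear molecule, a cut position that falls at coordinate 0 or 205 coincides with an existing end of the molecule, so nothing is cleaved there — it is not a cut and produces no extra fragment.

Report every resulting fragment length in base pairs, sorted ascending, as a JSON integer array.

Site scan:
  GruIX TCGATGA/2: at [32, 73, 88, 99, 107, 193] ⇒ [34, 75, 90, 101, 109, 195]
  RvuIX TCTGTC/0: at [130] ⇒ [130]
  PtaI CACTTAGT/3: at [2, 80, 114, 139] ⇒ [5, 83, 117, 142]
  JekIII CGCAGGT/2: at [50, 63, 150, 167] ⇒ [52, 65, 152, 169]
  WciV AACCAGGG/1: at [10, 122, 182] ⇒ [11, 123, 183]

All cut coordinates (distinct, sorted): [5, 11, 34, 52, 65, 75, 83, 90, 101, 109, 117, 123, 130, 142, 152, 169, 183, 195]

Fragment lengths:
  [0,5): 5 bp
  [5,11): 6 bp
  [11,34): 23 bp
  [34,52): 18 bp
  [52,65): 13 bp
  [65,75): 10 bp
  [75,83): 8 bp
  [83,90): 7 bp
  [90,101): 11 bp
  [101,109): 8 bp
  [109,117): 8 bp
  [117,123): 6 bp
  [123,130): 7 bp
  [130,142): 12 bp
  [142,152): 10 bp
  [152,169): 17 bp
  [169,183): 14 bp
  [183,195): 12 bp
  [195,205): 10 bp

[5,6,6,7,7,8,8,8,10,10,10,11,12,12,13,14,17,18,23]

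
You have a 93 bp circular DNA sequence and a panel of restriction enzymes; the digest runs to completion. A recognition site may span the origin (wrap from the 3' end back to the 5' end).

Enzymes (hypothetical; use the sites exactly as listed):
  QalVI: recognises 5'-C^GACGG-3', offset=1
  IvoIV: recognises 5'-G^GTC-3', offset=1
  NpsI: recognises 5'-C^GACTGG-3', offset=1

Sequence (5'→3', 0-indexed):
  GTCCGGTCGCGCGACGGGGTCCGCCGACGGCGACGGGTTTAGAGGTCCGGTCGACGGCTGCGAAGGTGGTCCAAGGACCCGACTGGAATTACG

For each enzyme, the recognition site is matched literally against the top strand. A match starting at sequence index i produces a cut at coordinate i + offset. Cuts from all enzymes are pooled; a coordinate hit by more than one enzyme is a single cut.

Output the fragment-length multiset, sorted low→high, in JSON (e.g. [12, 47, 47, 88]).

[3,5,5,6,6,7,7,12,13,13,16]

Site scan:
  QalVI (CGACGG, off=1): starts [11, 24, 30, 51] → cuts [12, 25, 31, 52]
  IvoIV (GGTC, off=1): starts [4, 17, 43, 48, 67, 92] → cuts [0, 5, 18, 44, 49, 68]
  NpsI (CGACTGG, off=1): starts [79] → cuts [80]

Pooled cuts: [0, 5, 12, 18, 25, 31, 44, 49, 52, 68, 80]

Fragments:
  0→5: 5 bp
  5→12: 7 bp
  12→18: 6 bp
  18→25: 7 bp
  25→31: 6 bp
  31→44: 13 bp
  44→49: 5 bp
  49→52: 3 bp
  52→68: 16 bp
  68→80: 12 bp
  80→0 (wrap): 93-80+0 = 13 bp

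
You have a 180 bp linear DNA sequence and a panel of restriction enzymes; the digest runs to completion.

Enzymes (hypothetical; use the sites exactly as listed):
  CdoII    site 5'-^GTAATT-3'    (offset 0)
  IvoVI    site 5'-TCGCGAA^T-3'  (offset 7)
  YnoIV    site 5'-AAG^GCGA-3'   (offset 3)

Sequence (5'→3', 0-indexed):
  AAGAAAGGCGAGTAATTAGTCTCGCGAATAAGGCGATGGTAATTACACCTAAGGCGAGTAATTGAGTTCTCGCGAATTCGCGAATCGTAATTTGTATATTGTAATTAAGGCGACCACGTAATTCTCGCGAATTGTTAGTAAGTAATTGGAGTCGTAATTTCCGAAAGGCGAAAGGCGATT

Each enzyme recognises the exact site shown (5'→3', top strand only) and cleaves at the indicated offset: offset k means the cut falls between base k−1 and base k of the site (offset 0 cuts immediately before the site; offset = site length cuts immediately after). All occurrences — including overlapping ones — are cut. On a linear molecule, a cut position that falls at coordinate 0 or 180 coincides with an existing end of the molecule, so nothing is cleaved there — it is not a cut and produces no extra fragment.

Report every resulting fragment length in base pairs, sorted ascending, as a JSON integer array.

Per-enzyme occurrences:
  CdoII (GTAATT, off=0): starts [11, 38, 57, 86, 100, 117, 141, 153] → cuts [11, 38, 57, 86, 100, 117, 141, 153]
  IvoVI (TCGCGAAT, off=7): starts [21, 69, 77, 124] → cuts [28, 76, 84, 131]
  YnoIV (AAGGCGA, off=3): starts [4, 29, 50, 106, 164, 171] → cuts [7, 32, 53, 109, 167, 174]

Pooled cuts: [7, 11, 28, 32, 38, 53, 57, 76, 84, 86, 100, 109, 117, 131, 141, 153, 167, 174]

Fragment lengths:
  [0,7): 7 bp
  [7,11): 4 bp
  [11,28): 17 bp
  [28,32): 4 bp
  [32,38): 6 bp
  [38,53): 15 bp
  [53,57): 4 bp
  [57,76): 19 bp
  [76,84): 8 bp
  [84,86): 2 bp
  [86,100): 14 bp
  [100,109): 9 bp
  [109,117): 8 bp
  [117,131): 14 bp
  [131,141): 10 bp
  [141,153): 12 bp
  [153,167): 14 bp
  [167,174): 7 bp
  [174,180): 6 bp

[2,4,4,4,6,6,7,7,8,8,9,10,12,14,14,14,15,17,19]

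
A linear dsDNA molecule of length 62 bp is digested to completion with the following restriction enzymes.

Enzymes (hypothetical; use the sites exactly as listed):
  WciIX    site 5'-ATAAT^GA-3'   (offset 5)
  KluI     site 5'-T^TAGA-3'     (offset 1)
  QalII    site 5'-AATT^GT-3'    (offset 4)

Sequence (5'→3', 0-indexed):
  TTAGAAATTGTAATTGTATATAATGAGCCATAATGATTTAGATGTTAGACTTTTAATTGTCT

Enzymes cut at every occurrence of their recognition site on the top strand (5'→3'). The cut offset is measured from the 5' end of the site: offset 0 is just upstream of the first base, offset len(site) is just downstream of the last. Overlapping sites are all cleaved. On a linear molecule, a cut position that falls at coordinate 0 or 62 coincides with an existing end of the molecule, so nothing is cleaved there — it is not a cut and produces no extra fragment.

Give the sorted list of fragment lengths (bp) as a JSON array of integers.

Per-enzyme occurrences:
  WciIX ATAATGA/5: at [19, 29] ⇒ [24, 34]
  KluI TTAGA/1: at [0, 37, 44] ⇒ [1, 38, 45]
  QalII AATTGT/4: at [5, 11, 54] ⇒ [9, 15, 58]

All cut coordinates (distinct, sorted): [1, 9, 15, 24, 34, 38, 45, 58]

Fragments:
  [0,1): 1 bp
  [1,9): 8 bp
  [9,15): 6 bp
  [15,24): 9 bp
  [24,34): 10 bp
  [34,38): 4 bp
  [38,45): 7 bp
  [45,58): 13 bp
  [58,62): 4 bp

[1,4,4,6,7,8,9,10,13]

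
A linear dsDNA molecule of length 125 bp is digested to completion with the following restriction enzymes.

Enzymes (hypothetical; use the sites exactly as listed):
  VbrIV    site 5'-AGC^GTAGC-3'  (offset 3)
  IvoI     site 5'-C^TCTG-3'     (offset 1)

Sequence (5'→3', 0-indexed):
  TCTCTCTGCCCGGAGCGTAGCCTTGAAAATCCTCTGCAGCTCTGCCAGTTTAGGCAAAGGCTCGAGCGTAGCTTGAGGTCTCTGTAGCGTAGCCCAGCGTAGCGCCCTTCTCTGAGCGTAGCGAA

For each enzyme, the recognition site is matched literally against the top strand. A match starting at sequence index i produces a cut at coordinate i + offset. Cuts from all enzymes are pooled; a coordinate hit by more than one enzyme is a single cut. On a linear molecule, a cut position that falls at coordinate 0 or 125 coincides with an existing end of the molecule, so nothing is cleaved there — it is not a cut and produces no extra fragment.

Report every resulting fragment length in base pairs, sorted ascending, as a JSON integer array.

[4,7,8,8,8,10,12,12,13,16,27]

Scan for sites:
  VbrIV AGCGTAGC/3: at [13, 64, 85, 95, 114] ⇒ [16, 67, 88, 98, 117]
  IvoI CTCTG/1: at [3, 31, 39, 79, 109] ⇒ [4, 32, 40, 80, 110]

All cut coordinates (distinct, sorted): [4, 16, 32, 40, 67, 80, 88, 98, 110, 117]

Fragment lengths:
  [0,4): 4 bp
  [4,16): 12 bp
  [16,32): 16 bp
  [32,40): 8 bp
  [40,67): 27 bp
  [67,80): 13 bp
  [80,88): 8 bp
  [88,98): 10 bp
  [98,110): 12 bp
  [110,117): 7 bp
  [117,125): 8 bp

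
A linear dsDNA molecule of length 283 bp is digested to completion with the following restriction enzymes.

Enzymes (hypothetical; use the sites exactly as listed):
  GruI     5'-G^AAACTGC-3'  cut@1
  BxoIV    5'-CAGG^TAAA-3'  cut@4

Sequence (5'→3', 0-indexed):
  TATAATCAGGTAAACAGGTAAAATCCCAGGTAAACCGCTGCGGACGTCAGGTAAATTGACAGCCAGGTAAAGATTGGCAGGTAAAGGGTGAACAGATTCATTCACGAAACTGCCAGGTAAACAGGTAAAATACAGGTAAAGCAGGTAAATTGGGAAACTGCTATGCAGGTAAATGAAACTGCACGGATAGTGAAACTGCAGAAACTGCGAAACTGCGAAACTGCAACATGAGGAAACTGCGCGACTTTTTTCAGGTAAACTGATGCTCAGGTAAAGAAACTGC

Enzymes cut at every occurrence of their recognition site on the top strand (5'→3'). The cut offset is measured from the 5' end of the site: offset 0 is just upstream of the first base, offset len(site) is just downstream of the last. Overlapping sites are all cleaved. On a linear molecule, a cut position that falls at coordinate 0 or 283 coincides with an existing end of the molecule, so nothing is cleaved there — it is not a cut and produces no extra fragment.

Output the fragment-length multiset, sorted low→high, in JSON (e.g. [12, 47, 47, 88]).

Scan for sites:
  GruI GAAACTGC/1: at [105, 153, 174, 191, 200, 208, 216, 232, 275] ⇒ [106, 154, 175, 192, 201, 209, 217, 233, 276]
  BxoIV CAGGTAAA/4: at [6, 14, 26, 47, 63, 77, 113, 121, 132, 141, 165, 251, 267] ⇒ [10, 18, 30, 51, 67, 81, 117, 125, 136, 145, 169, 255, 271]

Pooled cuts: [10, 18, 30, 51, 67, 81, 106, 117, 125, 136, 145, 154, 169, 175, 192, 201, 209, 217, 233, 255, 271, 276]

Fragments:
  [0,10): 10 bp
  [10,18): 8 bp
  [18,30): 12 bp
  [30,51): 21 bp
  [51,67): 16 bp
  [67,81): 14 bp
  [81,106): 25 bp
  [106,117): 11 bp
  [117,125): 8 bp
  [125,136): 11 bp
  [136,145): 9 bp
  [145,154): 9 bp
  [154,169): 15 bp
  [169,175): 6 bp
  [175,192): 17 bp
  [192,201): 9 bp
  [201,209): 8 bp
  [209,217): 8 bp
  [217,233): 16 bp
  [233,255): 22 bp
  [255,271): 16 bp
  [271,276): 5 bp
  [276,283): 7 bp

[5,6,7,8,8,8,8,9,9,9,10,11,11,12,14,15,16,16,16,17,21,22,25]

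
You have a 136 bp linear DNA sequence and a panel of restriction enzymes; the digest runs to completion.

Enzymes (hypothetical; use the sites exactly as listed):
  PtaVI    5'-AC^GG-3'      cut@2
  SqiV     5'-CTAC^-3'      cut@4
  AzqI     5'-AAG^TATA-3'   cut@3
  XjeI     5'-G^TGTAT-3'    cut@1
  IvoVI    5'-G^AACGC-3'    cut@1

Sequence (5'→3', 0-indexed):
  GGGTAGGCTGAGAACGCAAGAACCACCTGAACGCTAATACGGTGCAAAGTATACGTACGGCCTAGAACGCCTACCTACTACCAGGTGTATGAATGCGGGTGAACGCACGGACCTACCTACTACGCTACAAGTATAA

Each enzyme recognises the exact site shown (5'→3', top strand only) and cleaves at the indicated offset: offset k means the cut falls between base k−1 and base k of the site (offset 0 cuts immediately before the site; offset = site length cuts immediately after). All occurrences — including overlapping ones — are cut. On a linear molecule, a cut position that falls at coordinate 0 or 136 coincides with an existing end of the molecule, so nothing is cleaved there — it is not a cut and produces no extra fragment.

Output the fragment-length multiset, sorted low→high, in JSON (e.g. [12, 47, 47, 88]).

[3,3,3,4,4,4,5,5,7,7,8,9,9,9,11,12,16,17]

Scan for sites:
  PtaVI (ACGG, off=2): starts [38, 56, 106] → cuts [40, 58, 108]
  SqiV (CTAC, off=4): starts [70, 74, 77, 112, 116, 119, 124] → cuts [74, 78, 81, 116, 120, 123, 128]
  AzqI (AAGTATA, off=3): starts [46, 128] → cuts [49, 131]
  XjeI (GTGTAT, off=1): starts [84] → cuts [85]
  IvoVI (GAACGC, off=1): starts [11, 28, 64, 100] → cuts [12, 29, 65, 101]

All cut coordinates (distinct, sorted): [12, 29, 40, 49, 58, 65, 74, 78, 81, 85, 101, 108, 116, 120, 123, 128, 131]

Fragment lengths:
  [0,12): 12 bp
  [12,29): 17 bp
  [29,40): 11 bp
  [40,49): 9 bp
  [49,58): 9 bp
  [58,65): 7 bp
  [65,74): 9 bp
  [74,78): 4 bp
  [78,81): 3 bp
  [81,85): 4 bp
  [85,101): 16 bp
  [101,108): 7 bp
  [108,116): 8 bp
  [116,120): 4 bp
  [120,123): 3 bp
  [123,128): 5 bp
  [128,131): 3 bp
  [131,136): 5 bp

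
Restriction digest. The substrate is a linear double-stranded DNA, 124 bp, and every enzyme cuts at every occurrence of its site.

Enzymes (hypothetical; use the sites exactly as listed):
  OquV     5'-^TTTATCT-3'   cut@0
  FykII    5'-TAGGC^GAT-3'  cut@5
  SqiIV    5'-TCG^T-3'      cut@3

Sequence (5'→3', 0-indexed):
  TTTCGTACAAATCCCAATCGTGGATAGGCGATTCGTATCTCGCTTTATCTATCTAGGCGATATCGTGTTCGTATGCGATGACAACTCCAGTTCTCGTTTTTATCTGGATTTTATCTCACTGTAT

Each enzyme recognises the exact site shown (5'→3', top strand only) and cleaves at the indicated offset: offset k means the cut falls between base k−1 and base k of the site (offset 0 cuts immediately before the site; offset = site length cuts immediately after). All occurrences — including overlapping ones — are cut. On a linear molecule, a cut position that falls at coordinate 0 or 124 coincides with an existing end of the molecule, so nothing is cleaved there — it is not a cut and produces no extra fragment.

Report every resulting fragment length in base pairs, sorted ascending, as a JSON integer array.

[2,5,6,6,7,8,9,11,15,15,15,25]

Scan for sites:
  OquV TTTATCT/0: at [43, 98, 109] ⇒ [43, 98, 109]
  FykII TAGGCGAT/5: at [24, 53] ⇒ [29, 58]
  SqiIV TCGT/3: at [2, 17, 32, 62, 68, 93] ⇒ [5, 20, 35, 65, 71, 96]

All cut coordinates (distinct, sorted): [5, 20, 29, 35, 43, 58, 65, 71, 96, 98, 109]

Fragments:
  [0,5): 5 bp
  [5,20): 15 bp
  [20,29): 9 bp
  [29,35): 6 bp
  [35,43): 8 bp
  [43,58): 15 bp
  [58,65): 7 bp
  [65,71): 6 bp
  [71,96): 25 bp
  [96,98): 2 bp
  [98,109): 11 bp
  [109,124): 15 bp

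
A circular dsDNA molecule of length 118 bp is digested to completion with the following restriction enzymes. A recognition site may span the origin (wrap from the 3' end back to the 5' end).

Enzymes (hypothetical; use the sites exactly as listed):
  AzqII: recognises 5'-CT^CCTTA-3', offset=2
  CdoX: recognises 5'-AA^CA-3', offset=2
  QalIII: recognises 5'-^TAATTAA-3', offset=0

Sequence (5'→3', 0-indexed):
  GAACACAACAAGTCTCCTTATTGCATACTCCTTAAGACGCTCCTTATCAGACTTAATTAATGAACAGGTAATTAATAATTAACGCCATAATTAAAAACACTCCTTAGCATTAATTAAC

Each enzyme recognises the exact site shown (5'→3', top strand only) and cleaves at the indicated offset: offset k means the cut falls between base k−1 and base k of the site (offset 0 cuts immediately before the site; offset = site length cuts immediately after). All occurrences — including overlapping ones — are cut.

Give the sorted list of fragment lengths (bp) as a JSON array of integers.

[4,4,5,7,7,9,10,11,11,12,12,12,14]

Scan for sites:
  AzqII CTCCTTA/2: at [13, 27, 39, 99] ⇒ [15, 29, 41, 101]
  CdoX AACA/2: at [1, 6, 62, 95] ⇒ [3, 8, 64, 97]
  QalIII TAATTAA/0: at [53, 68, 75, 87, 110] ⇒ [53, 68, 75, 87, 110]

Pooled cuts: [3, 8, 15, 29, 41, 53, 64, 68, 75, 87, 97, 101, 110]

Fragment lengths:
  3→8: 5 bp
  8→15: 7 bp
  15→29: 14 bp
  29→41: 12 bp
  41→53: 12 bp
  53→64: 11 bp
  64→68: 4 bp
  68→75: 7 bp
  75→87: 12 bp
  87→97: 10 bp
  97→101: 4 bp
  101→110: 9 bp
  110→3 (wrap): 118-110+3 = 11 bp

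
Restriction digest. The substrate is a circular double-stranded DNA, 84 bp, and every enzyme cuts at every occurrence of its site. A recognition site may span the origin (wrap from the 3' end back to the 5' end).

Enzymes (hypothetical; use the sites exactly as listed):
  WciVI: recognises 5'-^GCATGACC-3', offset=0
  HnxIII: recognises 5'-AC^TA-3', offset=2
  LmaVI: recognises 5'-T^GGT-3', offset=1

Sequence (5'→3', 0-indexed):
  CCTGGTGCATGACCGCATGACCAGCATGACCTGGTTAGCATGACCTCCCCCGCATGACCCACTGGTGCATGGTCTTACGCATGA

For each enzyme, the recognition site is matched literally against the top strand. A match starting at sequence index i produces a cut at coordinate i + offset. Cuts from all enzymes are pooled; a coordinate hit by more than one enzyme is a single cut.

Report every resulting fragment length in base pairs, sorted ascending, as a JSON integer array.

[3,5,7,8,8,9,9,9,12,14]

Scan for sites:
  WciVI (GCATGACC, off=0): starts [6, 14, 23, 37, 51, 78] → cuts [6, 14, 23, 37, 51, 78]
  HnxIII (ACTA, off=2): no sites
  LmaVI (TGGT, off=1): starts [2, 31, 62, 69] → cuts [3, 32, 63, 70]

All cut coordinates (distinct, sorted): [3, 6, 14, 23, 32, 37, 51, 63, 70, 78]

Fragments:
  3→6: 3 bp
  6→14: 8 bp
  14→23: 9 bp
  23→32: 9 bp
  32→37: 5 bp
  37→51: 14 bp
  51→63: 12 bp
  63→70: 7 bp
  70→78: 8 bp
  78→3 (wrap): 84-78+3 = 9 bp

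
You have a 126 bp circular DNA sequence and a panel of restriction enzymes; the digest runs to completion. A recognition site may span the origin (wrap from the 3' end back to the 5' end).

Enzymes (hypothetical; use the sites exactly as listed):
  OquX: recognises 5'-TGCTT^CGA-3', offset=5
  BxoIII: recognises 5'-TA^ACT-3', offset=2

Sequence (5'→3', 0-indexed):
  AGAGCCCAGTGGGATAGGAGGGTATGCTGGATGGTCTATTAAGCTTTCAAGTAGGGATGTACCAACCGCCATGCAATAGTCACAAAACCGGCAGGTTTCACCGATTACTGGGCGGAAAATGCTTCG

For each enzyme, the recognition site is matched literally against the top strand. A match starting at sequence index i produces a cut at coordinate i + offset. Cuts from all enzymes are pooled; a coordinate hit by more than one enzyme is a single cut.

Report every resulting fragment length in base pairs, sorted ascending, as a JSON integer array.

Scan for sites:
  OquX TGCTTCGA/5: at [119] ⇒ [124]
  BxoIII (TAACT, off=2): no sites

All cut coordinates (distinct, sorted): [124]

Fragment lengths:
  124→124 (wrap): 126-124+124 = 126 bp

[126]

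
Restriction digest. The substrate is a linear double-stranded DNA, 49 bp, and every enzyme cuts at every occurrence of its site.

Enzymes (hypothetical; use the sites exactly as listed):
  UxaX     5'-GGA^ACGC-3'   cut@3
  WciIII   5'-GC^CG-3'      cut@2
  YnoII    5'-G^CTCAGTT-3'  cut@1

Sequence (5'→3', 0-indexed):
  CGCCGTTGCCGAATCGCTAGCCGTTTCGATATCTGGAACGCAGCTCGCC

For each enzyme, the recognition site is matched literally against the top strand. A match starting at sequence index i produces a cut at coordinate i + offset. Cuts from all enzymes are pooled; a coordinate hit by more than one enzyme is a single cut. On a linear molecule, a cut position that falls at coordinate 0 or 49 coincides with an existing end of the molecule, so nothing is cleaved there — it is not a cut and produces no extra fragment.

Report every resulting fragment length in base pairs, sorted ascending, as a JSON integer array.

[3,6,12,12,16]

Site scan:
  UxaX GGAACGC/3: at [34] ⇒ [37]
  WciIII GCCG/2: at [1, 7, 19] ⇒ [3, 9, 21]
  YnoII (GCTCAGTT, off=1): no sites

Pooled cuts: [3, 9, 21, 37]

Fragment lengths:
  [0,3): 3 bp
  [3,9): 6 bp
  [9,21): 12 bp
  [21,37): 16 bp
  [37,49): 12 bp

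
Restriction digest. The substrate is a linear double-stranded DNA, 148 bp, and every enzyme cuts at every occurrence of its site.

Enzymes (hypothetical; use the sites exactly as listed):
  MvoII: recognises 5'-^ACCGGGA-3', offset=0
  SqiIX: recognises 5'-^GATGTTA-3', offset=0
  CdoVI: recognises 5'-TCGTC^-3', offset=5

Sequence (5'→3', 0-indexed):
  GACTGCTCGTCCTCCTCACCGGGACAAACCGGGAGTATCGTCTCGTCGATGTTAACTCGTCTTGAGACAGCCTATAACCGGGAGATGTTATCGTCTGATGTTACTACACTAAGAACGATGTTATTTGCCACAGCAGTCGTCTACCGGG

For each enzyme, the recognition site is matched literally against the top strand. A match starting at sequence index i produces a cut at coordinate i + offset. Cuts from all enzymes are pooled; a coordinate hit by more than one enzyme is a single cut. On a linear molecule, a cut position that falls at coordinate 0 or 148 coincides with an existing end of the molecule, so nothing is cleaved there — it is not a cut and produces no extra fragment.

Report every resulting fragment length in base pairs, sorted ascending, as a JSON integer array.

[1,5,6,7,7,10,11,12,14,15,15,20,25]

Scan for sites:
  MvoII ACCGGGA/0: at [17, 27, 76] ⇒ [17, 27, 76]
  SqiIX GATGTTA/0: at [47, 83, 96, 116] ⇒ [47, 83, 96, 116]
  CdoVI TCGTC/5: at [6, 37, 42, 56, 90, 136] ⇒ [11, 42, 47, 61, 95, 141]

Pooled cuts: [11, 17, 27, 42, 47, 61, 76, 83, 95, 96, 116, 141]

Fragments:
  [0,11): 11 bp
  [11,17): 6 bp
  [17,27): 10 bp
  [27,42): 15 bp
  [42,47): 5 bp
  [47,61): 14 bp
  [61,76): 15 bp
  [76,83): 7 bp
  [83,95): 12 bp
  [95,96): 1 bp
  [96,116): 20 bp
  [116,141): 25 bp
  [141,148): 7 bp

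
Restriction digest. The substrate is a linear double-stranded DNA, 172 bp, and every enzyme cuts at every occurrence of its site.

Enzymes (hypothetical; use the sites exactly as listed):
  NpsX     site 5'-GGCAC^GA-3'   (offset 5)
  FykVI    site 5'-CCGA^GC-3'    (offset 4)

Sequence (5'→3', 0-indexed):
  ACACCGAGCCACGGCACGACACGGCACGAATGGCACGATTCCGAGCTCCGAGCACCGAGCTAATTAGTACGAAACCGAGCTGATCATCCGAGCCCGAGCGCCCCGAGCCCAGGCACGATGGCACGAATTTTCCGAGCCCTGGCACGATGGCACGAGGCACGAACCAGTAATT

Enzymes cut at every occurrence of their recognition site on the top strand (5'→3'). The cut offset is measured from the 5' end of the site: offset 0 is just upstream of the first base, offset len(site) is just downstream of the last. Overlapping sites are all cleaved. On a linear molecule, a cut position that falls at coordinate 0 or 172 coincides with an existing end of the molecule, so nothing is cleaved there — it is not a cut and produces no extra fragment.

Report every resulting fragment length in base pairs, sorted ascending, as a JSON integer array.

[6,7,7,7,7,8,8,8,9,9,10,10,10,10,11,12,13,20]

Scan for sites:
  NpsX GGCACGA/5: at [12, 22, 31, 111, 119, 140, 148, 155] ⇒ [17, 27, 36, 116, 124, 145, 153, 160]
  FykVI CCGAGC/4: at [3, 40, 47, 54, 74, 87, 93, 102, 131] ⇒ [7, 44, 51, 58, 78, 91, 97, 106, 135]

Pooled cuts: [7, 17, 27, 36, 44, 51, 58, 78, 91, 97, 106, 116, 124, 135, 145, 153, 160]

Fragment lengths:
  [0,7): 7 bp
  [7,17): 10 bp
  [17,27): 10 bp
  [27,36): 9 bp
  [36,44): 8 bp
  [44,51): 7 bp
  [51,58): 7 bp
  [58,78): 20 bp
  [78,91): 13 bp
  [91,97): 6 bp
  [97,106): 9 bp
  [106,116): 10 bp
  [116,124): 8 bp
  [124,135): 11 bp
  [135,145): 10 bp
  [145,153): 8 bp
  [153,160): 7 bp
  [160,172): 12 bp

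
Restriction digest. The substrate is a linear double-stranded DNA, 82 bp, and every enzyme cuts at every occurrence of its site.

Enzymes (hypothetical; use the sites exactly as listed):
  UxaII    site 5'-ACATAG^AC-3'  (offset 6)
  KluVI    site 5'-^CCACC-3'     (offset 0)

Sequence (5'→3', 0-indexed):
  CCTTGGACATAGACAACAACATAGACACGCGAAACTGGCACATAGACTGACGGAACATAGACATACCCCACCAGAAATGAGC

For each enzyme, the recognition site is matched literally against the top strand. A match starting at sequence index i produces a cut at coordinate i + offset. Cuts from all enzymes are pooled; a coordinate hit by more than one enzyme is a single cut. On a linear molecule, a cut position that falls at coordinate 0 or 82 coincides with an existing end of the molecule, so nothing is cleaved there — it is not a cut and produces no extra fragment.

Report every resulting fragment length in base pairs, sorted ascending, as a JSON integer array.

[7,12,12,15,15,21]

Site scan:
  UxaII (ACATAGAC, off=6): starts [6, 18, 39, 54] → cuts [12, 24, 45, 60]
  KluVI (CCACC, off=0): starts [67] → cuts [67]

All cut coordinates (distinct, sorted): [12, 24, 45, 60, 67]

Fragment lengths:
  [0,12): 12 bp
  [12,24): 12 bp
  [24,45): 21 bp
  [45,60): 15 bp
  [60,67): 7 bp
  [67,82): 15 bp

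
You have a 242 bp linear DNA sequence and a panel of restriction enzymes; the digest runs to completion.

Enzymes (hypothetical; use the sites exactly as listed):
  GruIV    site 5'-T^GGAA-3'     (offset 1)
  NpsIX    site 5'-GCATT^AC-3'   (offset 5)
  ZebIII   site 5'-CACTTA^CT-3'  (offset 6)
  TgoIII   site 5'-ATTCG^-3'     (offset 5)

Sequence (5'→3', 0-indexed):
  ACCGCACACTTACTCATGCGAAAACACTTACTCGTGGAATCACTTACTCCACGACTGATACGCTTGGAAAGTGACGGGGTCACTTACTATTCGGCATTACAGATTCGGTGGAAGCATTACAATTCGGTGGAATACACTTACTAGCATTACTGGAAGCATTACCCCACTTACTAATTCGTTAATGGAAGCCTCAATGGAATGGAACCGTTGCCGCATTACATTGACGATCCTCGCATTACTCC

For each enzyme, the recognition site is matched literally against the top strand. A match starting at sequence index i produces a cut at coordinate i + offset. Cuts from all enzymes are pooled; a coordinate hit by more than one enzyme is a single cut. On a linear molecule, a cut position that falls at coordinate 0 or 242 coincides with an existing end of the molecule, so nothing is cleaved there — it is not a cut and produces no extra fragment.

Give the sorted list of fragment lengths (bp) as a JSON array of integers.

Site scan:
  GruIV (TGGAA, off=1): starts [34, 64, 108, 127, 150, 182, 194, 199] → cuts [35, 65, 109, 128, 151, 183, 195, 200]
  NpsIX (GCATTAC, off=5): starts [93, 113, 143, 155, 212, 232] → cuts [98, 118, 148, 160, 217, 237]
  ZebIII (CACTTACT, off=6): starts [6, 24, 40, 80, 134, 164] → cuts [12, 30, 46, 86, 140, 170]
  TgoIII (ATTCG, off=5): starts [88, 102, 121, 173] → cuts [93, 107, 126, 178]

Pooled cuts: [12, 30, 35, 46, 65, 86, 93, 98, 107, 109, 118, 126, 128, 140, 148, 151, 160, 170, 178, 183, 195, 200, 217, 237]

Fragment lengths:
  [0,12): 12 bp
  [12,30): 18 bp
  [30,35): 5 bp
  [35,46): 11 bp
  [46,65): 19 bp
  [65,86): 21 bp
  [86,93): 7 bp
  [93,98): 5 bp
  [98,107): 9 bp
  [107,109): 2 bp
  [109,118): 9 bp
  [118,126): 8 bp
  [126,128): 2 bp
  [128,140): 12 bp
  [140,148): 8 bp
  [148,151): 3 bp
  [151,160): 9 bp
  [160,170): 10 bp
  [170,178): 8 bp
  [178,183): 5 bp
  [183,195): 12 bp
  [195,200): 5 bp
  [200,217): 17 bp
  [217,237): 20 bp
  [237,242): 5 bp

[2,2,3,5,5,5,5,5,7,8,8,8,9,9,9,10,11,12,12,12,17,18,19,20,21]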